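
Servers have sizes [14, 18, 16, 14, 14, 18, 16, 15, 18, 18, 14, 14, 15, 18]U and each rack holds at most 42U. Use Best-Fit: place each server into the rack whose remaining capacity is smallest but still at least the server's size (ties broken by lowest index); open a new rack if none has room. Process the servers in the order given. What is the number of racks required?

7 racks

Put 14U in rack 1; 28U remain.
Put 18U in rack 1; 10U remain.
Put 16U in rack 2; 26U remain.
Put 14U in rack 2; 12U remain.
Put 14U in rack 3; 28U remain.
Put 18U in rack 3; 10U remain.
Put 16U in rack 4; 26U remain.
Put 15U in rack 4; 11U remain.
Put 18U in rack 5; 24U remain.
Put 18U in rack 5; 6U remain.
Put 14U in rack 6; 28U remain.
Put 14U in rack 6; 14U remain.
Put 15U in rack 7; 27U remain.
Put 18U in rack 7; 9U remain.
Final racks: [14,18] [16,14] [14,18] [16,15] [18,18] [14,14] [15,18].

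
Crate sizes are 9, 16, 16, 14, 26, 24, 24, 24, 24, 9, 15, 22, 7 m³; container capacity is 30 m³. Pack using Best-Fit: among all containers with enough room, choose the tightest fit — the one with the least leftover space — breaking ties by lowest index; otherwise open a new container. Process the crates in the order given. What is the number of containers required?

9

9 m³ → container 1 (remaining 21 m³)
16 m³ → container 1 (remaining 5 m³)
16 m³ → container 2 (remaining 14 m³)
14 m³ → container 2 (remaining 0 m³)
26 m³ → container 3 (remaining 4 m³)
24 m³ → container 4 (remaining 6 m³)
24 m³ → container 5 (remaining 6 m³)
24 m³ → container 6 (remaining 6 m³)
24 m³ → container 7 (remaining 6 m³)
9 m³ → container 8 (remaining 21 m³)
15 m³ → container 8 (remaining 6 m³)
22 m³ → container 9 (remaining 8 m³)
7 m³ → container 9 (remaining 1 m³)
Final containers: [9,16] [16,14] [26] [24] [24] [24] [24] [9,15] [22,7].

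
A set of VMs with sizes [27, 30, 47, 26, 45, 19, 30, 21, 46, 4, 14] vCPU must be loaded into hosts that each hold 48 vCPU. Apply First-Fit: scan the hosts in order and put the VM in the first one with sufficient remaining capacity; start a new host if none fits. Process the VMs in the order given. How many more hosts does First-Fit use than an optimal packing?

First-Fit: [27,19] [30,4,14] [47] [26,21] [45] [30] [46] → 7 hosts.
Total size 309 vCPU; any packing needs at least ⌈309/48⌉ = 7 hosts.
So 7 is already optimal.

0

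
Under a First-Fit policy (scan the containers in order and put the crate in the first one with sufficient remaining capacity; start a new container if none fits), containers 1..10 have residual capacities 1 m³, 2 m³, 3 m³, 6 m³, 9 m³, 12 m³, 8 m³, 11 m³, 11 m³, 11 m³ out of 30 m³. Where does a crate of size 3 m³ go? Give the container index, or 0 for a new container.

3

Containers with room: container 3 (3 m³), container 4 (6 m³), container 5 (9 m³), container 6 (12 m³), container 7 (8 m³), container 8 (11 m³), container 9 (11 m³), container 10 (11 m³).
The first with room is container 3.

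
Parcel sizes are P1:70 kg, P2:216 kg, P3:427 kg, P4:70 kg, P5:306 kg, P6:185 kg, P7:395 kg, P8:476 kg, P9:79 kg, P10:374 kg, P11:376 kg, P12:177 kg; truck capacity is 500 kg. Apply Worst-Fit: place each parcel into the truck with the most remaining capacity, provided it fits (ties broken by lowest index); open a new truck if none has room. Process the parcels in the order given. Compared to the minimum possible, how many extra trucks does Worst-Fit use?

1

Worst-Fit: [70,216,70,79] [427] [306,185] [395] [476] [374] [376] [177] → 8 trucks.
Total size 3151 kg; any packing needs at least ⌈3151/500⌉ = 7 trucks.
An optimal packing achieves that bound: [476] [427,70] [395,79] [376,70] [374] [306,185] [216,177] → 7 trucks.
Excess: 8 − 7 = 1.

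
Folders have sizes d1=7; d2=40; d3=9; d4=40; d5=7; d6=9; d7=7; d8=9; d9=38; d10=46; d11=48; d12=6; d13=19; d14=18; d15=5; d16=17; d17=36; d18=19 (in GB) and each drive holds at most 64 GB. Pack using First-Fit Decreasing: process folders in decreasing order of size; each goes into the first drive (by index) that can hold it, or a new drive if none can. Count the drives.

Sorted descending: 48, 46, 40, 40, 38, 36, 19, 19, 18, 17, 9, 9, 9, 7, 7, 7, 6, 5.
drive 1: place 48 GB, 16 GB left
drive 2: place 46 GB, 18 GB left
drive 3: place 40 GB, 24 GB left
drive 4: place 40 GB, 24 GB left
drive 5: place 38 GB, 26 GB left
drive 6: place 36 GB, 28 GB left
drive 3: place 19 GB, 5 GB left
drive 4: place 19 GB, 5 GB left
drive 2: place 18 GB, 0 GB left
drive 5: place 17 GB, 9 GB left
drive 1: place 9 GB, 7 GB left
drive 5: place 9 GB, 0 GB left
drive 6: place 9 GB, 19 GB left
drive 1: place 7 GB, 0 GB left
drive 6: place 7 GB, 12 GB left
drive 6: place 7 GB, 5 GB left
drive 7: place 6 GB, 58 GB left
drive 3: place 5 GB, 0 GB left

7 drives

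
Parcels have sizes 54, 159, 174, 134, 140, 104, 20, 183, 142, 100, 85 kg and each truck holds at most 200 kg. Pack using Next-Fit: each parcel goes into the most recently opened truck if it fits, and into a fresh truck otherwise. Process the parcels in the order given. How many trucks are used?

9 trucks

truck 1: place 54 kg, 146 kg left
truck 2: place 159 kg, 41 kg left
truck 3: place 174 kg, 26 kg left
truck 4: place 134 kg, 66 kg left
truck 5: place 140 kg, 60 kg left
truck 6: place 104 kg, 96 kg left
truck 6: place 20 kg, 76 kg left
truck 7: place 183 kg, 17 kg left
truck 8: place 142 kg, 58 kg left
truck 9: place 100 kg, 100 kg left
truck 9: place 85 kg, 15 kg left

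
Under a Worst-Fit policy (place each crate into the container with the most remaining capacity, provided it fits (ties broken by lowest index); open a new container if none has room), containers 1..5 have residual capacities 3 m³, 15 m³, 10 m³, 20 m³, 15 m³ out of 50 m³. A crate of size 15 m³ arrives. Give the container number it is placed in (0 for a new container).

4

Containers with room: container 2 (15 m³), container 4 (20 m³), container 5 (15 m³).
Most room is container 4 with 20 m³ free.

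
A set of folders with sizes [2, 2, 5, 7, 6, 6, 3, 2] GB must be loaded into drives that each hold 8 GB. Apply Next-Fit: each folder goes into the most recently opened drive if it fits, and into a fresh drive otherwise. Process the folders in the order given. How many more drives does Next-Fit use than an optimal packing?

Next-Fit: [2,2] [5] [7] [6] [6] [3,2] → 6 drives.
Total size 33 GB; any packing needs at least ⌈33/8⌉ = 5 drives.
An optimal packing achieves that bound: [7] [6,2] [6,2] [5,3] [2] → 5 drives.
Excess: 6 − 5 = 1.

1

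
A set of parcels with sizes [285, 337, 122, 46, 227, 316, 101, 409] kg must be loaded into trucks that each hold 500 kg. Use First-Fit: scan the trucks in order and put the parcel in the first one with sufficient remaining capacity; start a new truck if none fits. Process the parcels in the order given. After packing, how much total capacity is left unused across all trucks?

657

Put 285 kg in truck 1; 215 kg remain.
Put 337 kg in truck 2; 163 kg remain.
Put 122 kg in truck 1; 93 kg remain.
Put 46 kg in truck 1; 47 kg remain.
Put 227 kg in truck 3; 273 kg remain.
Put 316 kg in truck 4; 184 kg remain.
Put 101 kg in truck 2; 62 kg remain.
Put 409 kg in truck 5; 91 kg remain.
5 trucks × 500 kg = 2500 kg; used 1843 kg; unused 657 kg.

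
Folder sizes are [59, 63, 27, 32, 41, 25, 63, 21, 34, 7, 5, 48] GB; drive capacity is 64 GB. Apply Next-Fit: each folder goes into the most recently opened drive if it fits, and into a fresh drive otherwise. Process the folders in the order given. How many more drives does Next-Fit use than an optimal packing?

Next-Fit: [59] [63] [27,32] [41] [25] [63] [21,34,7] [5,48] → 8 drives.
Total size 425 GB; any packing needs at least ⌈425/64⌉ = 7 drives.
An optimal packing achieves that bound: [63] [63] [59,5] [48,7] [41,21] [34,27] [32,25] → 7 drives.
Excess: 8 − 7 = 1.

1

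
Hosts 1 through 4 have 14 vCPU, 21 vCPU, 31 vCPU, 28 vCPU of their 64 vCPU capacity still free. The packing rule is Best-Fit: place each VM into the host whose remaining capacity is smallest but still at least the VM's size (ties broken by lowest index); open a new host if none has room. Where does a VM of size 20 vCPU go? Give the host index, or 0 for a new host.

2

Hosts with room: host 2 (21 vCPU), host 3 (31 vCPU), host 4 (28 vCPU).
Tightest fit is host 2 with 21 vCPU free.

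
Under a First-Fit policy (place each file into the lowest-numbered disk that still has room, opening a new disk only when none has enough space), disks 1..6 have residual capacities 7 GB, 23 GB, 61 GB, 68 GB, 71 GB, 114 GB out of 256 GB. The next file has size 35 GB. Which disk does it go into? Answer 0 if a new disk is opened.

3

Disks with room: disk 3 (61 GB), disk 4 (68 GB), disk 5 (71 GB), disk 6 (114 GB).
The first with room is disk 3.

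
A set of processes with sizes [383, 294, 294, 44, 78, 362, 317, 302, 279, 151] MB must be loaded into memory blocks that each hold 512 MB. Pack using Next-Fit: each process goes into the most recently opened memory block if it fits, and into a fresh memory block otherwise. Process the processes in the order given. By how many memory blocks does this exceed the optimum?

Next-Fit: [383] [294] [294,44,78] [362] [317] [302] [279,151] → 7 memory blocks.
7 processes exceed 256 MB (half the capacity), and no two of those can share a memory block, so at least 7 memory blocks are needed.
So 7 is already optimal.

0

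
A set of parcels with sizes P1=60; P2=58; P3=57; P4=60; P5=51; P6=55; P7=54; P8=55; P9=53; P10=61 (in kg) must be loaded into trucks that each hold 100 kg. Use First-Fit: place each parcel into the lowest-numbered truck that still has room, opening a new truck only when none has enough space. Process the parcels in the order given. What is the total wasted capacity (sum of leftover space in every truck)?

436

Put P1 (60 kg) in truck 1; 40 kg remain.
Put P2 (58 kg) in truck 2; 42 kg remain.
Put P3 (57 kg) in truck 3; 43 kg remain.
Put P4 (60 kg) in truck 4; 40 kg remain.
Put P5 (51 kg) in truck 5; 49 kg remain.
Put P6 (55 kg) in truck 6; 45 kg remain.
Put P7 (54 kg) in truck 7; 46 kg remain.
Put P8 (55 kg) in truck 8; 45 kg remain.
Put P9 (53 kg) in truck 9; 47 kg remain.
Put P10 (61 kg) in truck 10; 39 kg remain.
10 trucks × 100 kg = 1000 kg; used 564 kg; unused 436 kg.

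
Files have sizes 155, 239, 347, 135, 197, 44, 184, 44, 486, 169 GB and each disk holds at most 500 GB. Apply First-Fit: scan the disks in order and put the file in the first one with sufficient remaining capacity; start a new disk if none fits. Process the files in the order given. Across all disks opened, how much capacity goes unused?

155 GB → disk 1 (remaining 345 GB)
239 GB → disk 1 (remaining 106 GB)
347 GB → disk 2 (remaining 153 GB)
135 GB → disk 2 (remaining 18 GB)
197 GB → disk 3 (remaining 303 GB)
44 GB → disk 1 (remaining 62 GB)
184 GB → disk 3 (remaining 119 GB)
44 GB → disk 1 (remaining 18 GB)
486 GB → disk 4 (remaining 14 GB)
169 GB → disk 5 (remaining 331 GB)
5 disks × 500 GB = 2500 GB; used 2000 GB; unused 500 GB.

500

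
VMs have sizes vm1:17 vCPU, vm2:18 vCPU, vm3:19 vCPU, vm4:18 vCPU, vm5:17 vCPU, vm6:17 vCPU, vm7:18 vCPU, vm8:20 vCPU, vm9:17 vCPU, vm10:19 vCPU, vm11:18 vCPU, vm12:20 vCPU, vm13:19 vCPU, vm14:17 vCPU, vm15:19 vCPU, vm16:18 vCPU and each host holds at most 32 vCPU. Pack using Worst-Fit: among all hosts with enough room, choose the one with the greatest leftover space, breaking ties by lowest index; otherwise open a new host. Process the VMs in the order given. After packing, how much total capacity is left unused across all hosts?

221

host 1: place vm1 (17 vCPU), 15 vCPU left
host 2: place vm2 (18 vCPU), 14 vCPU left
host 3: place vm3 (19 vCPU), 13 vCPU left
host 4: place vm4 (18 vCPU), 14 vCPU left
host 5: place vm5 (17 vCPU), 15 vCPU left
host 6: place vm6 (17 vCPU), 15 vCPU left
host 7: place vm7 (18 vCPU), 14 vCPU left
host 8: place vm8 (20 vCPU), 12 vCPU left
host 9: place vm9 (17 vCPU), 15 vCPU left
host 10: place vm10 (19 vCPU), 13 vCPU left
host 11: place vm11 (18 vCPU), 14 vCPU left
host 12: place vm12 (20 vCPU), 12 vCPU left
host 13: place vm13 (19 vCPU), 13 vCPU left
host 14: place vm14 (17 vCPU), 15 vCPU left
host 15: place vm15 (19 vCPU), 13 vCPU left
host 16: place vm16 (18 vCPU), 14 vCPU left
16 hosts × 32 vCPU = 512 vCPU; used 291 vCPU; unused 221 vCPU.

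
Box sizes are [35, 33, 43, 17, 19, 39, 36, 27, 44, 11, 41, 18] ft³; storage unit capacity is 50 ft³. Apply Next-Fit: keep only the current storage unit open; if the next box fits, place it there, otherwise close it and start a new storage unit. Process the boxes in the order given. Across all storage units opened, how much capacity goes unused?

Put 35 ft³ in storage unit 1; 15 ft³ remain.
Put 33 ft³ in storage unit 2; 17 ft³ remain.
Put 43 ft³ in storage unit 3; 7 ft³ remain.
Put 17 ft³ in storage unit 4; 33 ft³ remain.
Put 19 ft³ in storage unit 4; 14 ft³ remain.
Put 39 ft³ in storage unit 5; 11 ft³ remain.
Put 36 ft³ in storage unit 6; 14 ft³ remain.
Put 27 ft³ in storage unit 7; 23 ft³ remain.
Put 44 ft³ in storage unit 8; 6 ft³ remain.
Put 11 ft³ in storage unit 9; 39 ft³ remain.
Put 41 ft³ in storage unit 10; 9 ft³ remain.
Put 18 ft³ in storage unit 11; 32 ft³ remain.
11 storage units × 50 ft³ = 550 ft³; used 363 ft³; unused 187 ft³.

187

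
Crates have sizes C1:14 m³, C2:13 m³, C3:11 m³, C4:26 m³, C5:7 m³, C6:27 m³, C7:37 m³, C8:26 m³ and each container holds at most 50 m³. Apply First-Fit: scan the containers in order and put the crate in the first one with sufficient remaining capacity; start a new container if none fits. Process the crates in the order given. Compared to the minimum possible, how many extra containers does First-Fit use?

1

First-Fit: [14,13,11,7] [26] [27] [37] [26] → 5 containers.
Total size 161 m³; any packing needs at least ⌈161/50⌉ = 4 containers.
An optimal packing achieves that bound: [37,13] [27,14,7] [26,11] [26] → 4 containers.
Excess: 5 − 4 = 1.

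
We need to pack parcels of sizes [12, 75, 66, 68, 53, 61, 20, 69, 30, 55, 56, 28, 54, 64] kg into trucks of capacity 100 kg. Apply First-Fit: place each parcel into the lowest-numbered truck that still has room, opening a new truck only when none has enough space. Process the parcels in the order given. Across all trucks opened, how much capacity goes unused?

289

12 kg → truck 1 (remaining 88 kg)
75 kg → truck 1 (remaining 13 kg)
66 kg → truck 2 (remaining 34 kg)
68 kg → truck 3 (remaining 32 kg)
53 kg → truck 4 (remaining 47 kg)
61 kg → truck 5 (remaining 39 kg)
20 kg → truck 2 (remaining 14 kg)
69 kg → truck 6 (remaining 31 kg)
30 kg → truck 3 (remaining 2 kg)
55 kg → truck 7 (remaining 45 kg)
56 kg → truck 8 (remaining 44 kg)
28 kg → truck 4 (remaining 19 kg)
54 kg → truck 9 (remaining 46 kg)
64 kg → truck 10 (remaining 36 kg)
10 trucks × 100 kg = 1000 kg; used 711 kg; unused 289 kg.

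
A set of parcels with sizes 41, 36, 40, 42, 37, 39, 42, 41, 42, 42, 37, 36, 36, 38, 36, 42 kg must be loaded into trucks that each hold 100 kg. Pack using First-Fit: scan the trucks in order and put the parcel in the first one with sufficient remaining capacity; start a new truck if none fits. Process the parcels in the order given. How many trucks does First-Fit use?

8

Put 41 kg in truck 1; 59 kg remain.
Put 36 kg in truck 1; 23 kg remain.
Put 40 kg in truck 2; 60 kg remain.
Put 42 kg in truck 2; 18 kg remain.
Put 37 kg in truck 3; 63 kg remain.
Put 39 kg in truck 3; 24 kg remain.
Put 42 kg in truck 4; 58 kg remain.
Put 41 kg in truck 4; 17 kg remain.
Put 42 kg in truck 5; 58 kg remain.
Put 42 kg in truck 5; 16 kg remain.
Put 37 kg in truck 6; 63 kg remain.
Put 36 kg in truck 6; 27 kg remain.
Put 36 kg in truck 7; 64 kg remain.
Put 38 kg in truck 7; 26 kg remain.
Put 36 kg in truck 8; 64 kg remain.
Put 42 kg in truck 8; 22 kg remain.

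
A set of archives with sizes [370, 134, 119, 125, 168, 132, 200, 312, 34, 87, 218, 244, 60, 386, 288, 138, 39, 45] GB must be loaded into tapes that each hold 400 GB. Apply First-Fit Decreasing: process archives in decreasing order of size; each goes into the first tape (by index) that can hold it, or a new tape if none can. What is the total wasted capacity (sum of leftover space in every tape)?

Sorted descending: 386, 370, 312, 288, 244, 218, 200, 168, 138, 134, 132, 125, 119, 87, 60, 45, 39, 34.
Put 386 GB in tape 1; 14 GB remain.
Put 370 GB in tape 2; 30 GB remain.
Put 312 GB in tape 3; 88 GB remain.
Put 288 GB in tape 4; 112 GB remain.
Put 244 GB in tape 5; 156 GB remain.
Put 218 GB in tape 6; 182 GB remain.
Put 200 GB in tape 7; 200 GB remain.
Put 168 GB in tape 6; 14 GB remain.
Put 138 GB in tape 5; 18 GB remain.
Put 134 GB in tape 7; 66 GB remain.
Put 132 GB in tape 8; 268 GB remain.
Put 125 GB in tape 8; 143 GB remain.
Put 119 GB in tape 8; 24 GB remain.
Put 87 GB in tape 3; 1 GB remain.
Put 60 GB in tape 4; 52 GB remain.
Put 45 GB in tape 4; 7 GB remain.
Put 39 GB in tape 7; 27 GB remain.
Put 34 GB in tape 9; 366 GB remain.
9 tapes × 400 GB = 3600 GB; used 3099 GB; unused 501 GB.

501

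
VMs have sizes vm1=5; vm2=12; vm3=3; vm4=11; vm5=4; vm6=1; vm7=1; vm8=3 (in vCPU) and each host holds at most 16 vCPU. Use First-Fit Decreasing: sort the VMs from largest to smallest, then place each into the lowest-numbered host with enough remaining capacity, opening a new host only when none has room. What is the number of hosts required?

3

Sorted descending: 12, 11, 5, 4, 3, 3, 1, 1.
12 vCPU → host 1 (remaining 4 vCPU)
11 vCPU → host 2 (remaining 5 vCPU)
5 vCPU → host 2 (remaining 0 vCPU)
4 vCPU → host 1 (remaining 0 vCPU)
3 vCPU → host 3 (remaining 13 vCPU)
3 vCPU → host 3 (remaining 10 vCPU)
1 vCPU → host 3 (remaining 9 vCPU)
1 vCPU → host 3 (remaining 8 vCPU)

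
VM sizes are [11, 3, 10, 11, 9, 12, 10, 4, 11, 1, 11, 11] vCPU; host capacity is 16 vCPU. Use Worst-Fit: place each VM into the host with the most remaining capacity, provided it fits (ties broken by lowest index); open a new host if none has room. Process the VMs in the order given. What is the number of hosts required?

9

11 vCPU → host 1 (remaining 5 vCPU)
3 vCPU → host 1 (remaining 2 vCPU)
10 vCPU → host 2 (remaining 6 vCPU)
11 vCPU → host 3 (remaining 5 vCPU)
9 vCPU → host 4 (remaining 7 vCPU)
12 vCPU → host 5 (remaining 4 vCPU)
10 vCPU → host 6 (remaining 6 vCPU)
4 vCPU → host 4 (remaining 3 vCPU)
11 vCPU → host 7 (remaining 5 vCPU)
1 vCPU → host 2 (remaining 5 vCPU)
11 vCPU → host 8 (remaining 5 vCPU)
11 vCPU → host 9 (remaining 5 vCPU)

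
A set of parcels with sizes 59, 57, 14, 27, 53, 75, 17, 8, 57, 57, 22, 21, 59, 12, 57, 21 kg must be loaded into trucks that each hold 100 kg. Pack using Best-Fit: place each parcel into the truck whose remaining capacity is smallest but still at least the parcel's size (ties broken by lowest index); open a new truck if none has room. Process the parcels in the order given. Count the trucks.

Put 59 kg in truck 1; 41 kg remain.
Put 57 kg in truck 2; 43 kg remain.
Put 14 kg in truck 1; 27 kg remain.
Put 27 kg in truck 1; 0 kg remain.
Put 53 kg in truck 3; 47 kg remain.
Put 75 kg in truck 4; 25 kg remain.
Put 17 kg in truck 4; 8 kg remain.
Put 8 kg in truck 4; 0 kg remain.
Put 57 kg in truck 5; 43 kg remain.
Put 57 kg in truck 6; 43 kg remain.
Put 22 kg in truck 2; 21 kg remain.
Put 21 kg in truck 2; 0 kg remain.
Put 59 kg in truck 7; 41 kg remain.
Put 12 kg in truck 7; 29 kg remain.
Put 57 kg in truck 8; 43 kg remain.
Put 21 kg in truck 7; 8 kg remain.
Final trucks: [59,14,27] [57,22,21] [53] [75,17,8] [57] [57] [59,12,21] [57].

8 trucks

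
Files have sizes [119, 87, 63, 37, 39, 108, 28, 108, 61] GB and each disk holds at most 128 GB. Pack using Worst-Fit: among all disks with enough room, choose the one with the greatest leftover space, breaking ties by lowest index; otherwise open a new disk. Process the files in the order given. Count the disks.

6

disk 1: place 119 GB, 9 GB left
disk 2: place 87 GB, 41 GB left
disk 3: place 63 GB, 65 GB left
disk 3: place 37 GB, 28 GB left
disk 2: place 39 GB, 2 GB left
disk 4: place 108 GB, 20 GB left
disk 3: place 28 GB, 0 GB left
disk 5: place 108 GB, 20 GB left
disk 6: place 61 GB, 67 GB left
Final disks: [119] [87,39] [63,37,28] [108] [108] [61].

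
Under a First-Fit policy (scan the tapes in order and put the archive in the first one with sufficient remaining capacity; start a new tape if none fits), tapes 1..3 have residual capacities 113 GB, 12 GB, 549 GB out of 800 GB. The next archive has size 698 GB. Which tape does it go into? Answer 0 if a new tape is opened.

No tape has ≥ 698 GB free, so a new tape is opened.

0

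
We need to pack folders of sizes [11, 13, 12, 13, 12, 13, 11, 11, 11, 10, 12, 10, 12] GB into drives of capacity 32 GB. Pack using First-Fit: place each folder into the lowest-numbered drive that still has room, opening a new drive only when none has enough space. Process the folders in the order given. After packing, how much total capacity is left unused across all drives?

Put 11 GB in drive 1; 21 GB remain.
Put 13 GB in drive 1; 8 GB remain.
Put 12 GB in drive 2; 20 GB remain.
Put 13 GB in drive 2; 7 GB remain.
Put 12 GB in drive 3; 20 GB remain.
Put 13 GB in drive 3; 7 GB remain.
Put 11 GB in drive 4; 21 GB remain.
Put 11 GB in drive 4; 10 GB remain.
Put 11 GB in drive 5; 21 GB remain.
Put 10 GB in drive 4; 0 GB remain.
Put 12 GB in drive 5; 9 GB remain.
Put 10 GB in drive 6; 22 GB remain.
Put 12 GB in drive 6; 10 GB remain.
6 drives × 32 GB = 192 GB; used 151 GB; unused 41 GB.

41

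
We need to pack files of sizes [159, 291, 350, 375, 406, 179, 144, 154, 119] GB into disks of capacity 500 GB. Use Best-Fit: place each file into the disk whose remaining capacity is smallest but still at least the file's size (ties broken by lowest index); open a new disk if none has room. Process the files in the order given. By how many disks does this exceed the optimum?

Best-Fit: [159,291] [350,144] [375,119] [406] [179,154] → 5 disks.
Total size 2177 GB; any packing needs at least ⌈2177/500⌉ = 5 disks.
So 5 is already optimal.

0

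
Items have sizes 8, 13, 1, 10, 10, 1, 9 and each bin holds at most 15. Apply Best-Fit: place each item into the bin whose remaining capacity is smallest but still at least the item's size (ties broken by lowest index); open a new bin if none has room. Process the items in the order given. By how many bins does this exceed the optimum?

Best-Fit: [8] [13,1,1] [10] [10] [9] → 5 bins.
5 items exceed 7.5 (half the capacity), and no two of those can share a bin, so at least 5 bins are needed.
So 5 is already optimal.

0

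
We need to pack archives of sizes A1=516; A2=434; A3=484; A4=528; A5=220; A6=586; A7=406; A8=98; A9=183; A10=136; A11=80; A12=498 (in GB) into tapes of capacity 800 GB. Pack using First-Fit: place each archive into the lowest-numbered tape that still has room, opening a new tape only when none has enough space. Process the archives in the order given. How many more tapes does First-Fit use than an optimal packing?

0

First-Fit: [516,220] [434,98,183,80] [484,136] [528] [586] [406] [498] → 7 tapes.
7 archives exceed 400 GB (half the capacity), and no two of those can share a tape, so at least 7 tapes are needed.
So 7 is already optimal.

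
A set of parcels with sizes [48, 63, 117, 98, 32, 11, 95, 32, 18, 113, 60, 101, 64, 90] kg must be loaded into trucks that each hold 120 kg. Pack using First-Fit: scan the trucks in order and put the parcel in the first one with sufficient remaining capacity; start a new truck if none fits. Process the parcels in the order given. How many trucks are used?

truck 1: place 48 kg, 72 kg left
truck 1: place 63 kg, 9 kg left
truck 2: place 117 kg, 3 kg left
truck 3: place 98 kg, 22 kg left
truck 4: place 32 kg, 88 kg left
truck 3: place 11 kg, 11 kg left
truck 5: place 95 kg, 25 kg left
truck 4: place 32 kg, 56 kg left
truck 4: place 18 kg, 38 kg left
truck 6: place 113 kg, 7 kg left
truck 7: place 60 kg, 60 kg left
truck 8: place 101 kg, 19 kg left
truck 9: place 64 kg, 56 kg left
truck 10: place 90 kg, 30 kg left

10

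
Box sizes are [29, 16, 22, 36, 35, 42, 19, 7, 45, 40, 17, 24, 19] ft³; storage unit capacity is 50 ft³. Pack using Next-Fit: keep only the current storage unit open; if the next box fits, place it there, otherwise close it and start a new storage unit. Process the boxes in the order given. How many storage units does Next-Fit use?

10 storage units

storage unit 1: place 29 ft³, 21 ft³ left
storage unit 1: place 16 ft³, 5 ft³ left
storage unit 2: place 22 ft³, 28 ft³ left
storage unit 3: place 36 ft³, 14 ft³ left
storage unit 4: place 35 ft³, 15 ft³ left
storage unit 5: place 42 ft³, 8 ft³ left
storage unit 6: place 19 ft³, 31 ft³ left
storage unit 6: place 7 ft³, 24 ft³ left
storage unit 7: place 45 ft³, 5 ft³ left
storage unit 8: place 40 ft³, 10 ft³ left
storage unit 9: place 17 ft³, 33 ft³ left
storage unit 9: place 24 ft³, 9 ft³ left
storage unit 10: place 19 ft³, 31 ft³ left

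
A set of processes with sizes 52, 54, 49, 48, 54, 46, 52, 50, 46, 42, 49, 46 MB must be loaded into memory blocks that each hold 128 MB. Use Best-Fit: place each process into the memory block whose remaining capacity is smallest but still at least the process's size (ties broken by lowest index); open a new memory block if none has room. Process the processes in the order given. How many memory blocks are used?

memory block 1: place 52 MB, 76 MB left
memory block 1: place 54 MB, 22 MB left
memory block 2: place 49 MB, 79 MB left
memory block 2: place 48 MB, 31 MB left
memory block 3: place 54 MB, 74 MB left
memory block 3: place 46 MB, 28 MB left
memory block 4: place 52 MB, 76 MB left
memory block 4: place 50 MB, 26 MB left
memory block 5: place 46 MB, 82 MB left
memory block 5: place 42 MB, 40 MB left
memory block 6: place 49 MB, 79 MB left
memory block 6: place 46 MB, 33 MB left

6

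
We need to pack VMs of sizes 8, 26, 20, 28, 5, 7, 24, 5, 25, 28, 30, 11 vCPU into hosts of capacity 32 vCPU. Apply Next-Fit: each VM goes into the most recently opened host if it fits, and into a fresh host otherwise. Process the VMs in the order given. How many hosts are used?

10

8 vCPU → host 1 (remaining 24 vCPU)
26 vCPU → host 2 (remaining 6 vCPU)
20 vCPU → host 3 (remaining 12 vCPU)
28 vCPU → host 4 (remaining 4 vCPU)
5 vCPU → host 5 (remaining 27 vCPU)
7 vCPU → host 5 (remaining 20 vCPU)
24 vCPU → host 6 (remaining 8 vCPU)
5 vCPU → host 6 (remaining 3 vCPU)
25 vCPU → host 7 (remaining 7 vCPU)
28 vCPU → host 8 (remaining 4 vCPU)
30 vCPU → host 9 (remaining 2 vCPU)
11 vCPU → host 10 (remaining 21 vCPU)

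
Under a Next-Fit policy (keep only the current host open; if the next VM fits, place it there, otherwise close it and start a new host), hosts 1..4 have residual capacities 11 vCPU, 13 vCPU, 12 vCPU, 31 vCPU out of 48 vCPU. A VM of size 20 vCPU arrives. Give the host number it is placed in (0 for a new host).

4

Next-Fit only looks at host 4, which has 31 vCPU free.
20 vCPU fits there.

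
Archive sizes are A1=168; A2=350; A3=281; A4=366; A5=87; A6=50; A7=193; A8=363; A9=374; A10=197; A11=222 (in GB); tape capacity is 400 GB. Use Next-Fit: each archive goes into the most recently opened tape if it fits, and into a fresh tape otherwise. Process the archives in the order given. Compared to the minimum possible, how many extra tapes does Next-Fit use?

2

Next-Fit: [168] [350] [281] [366] [87,50,193] [363] [374] [197] [222] → 9 tapes.
Total size 2651 GB; any packing needs at least ⌈2651/400⌉ = 7 tapes.
An optimal packing achieves that bound: [374] [366] [363] [350,50] [281,87] [222,168] [197,193] → 7 tapes.
Excess: 9 − 7 = 2.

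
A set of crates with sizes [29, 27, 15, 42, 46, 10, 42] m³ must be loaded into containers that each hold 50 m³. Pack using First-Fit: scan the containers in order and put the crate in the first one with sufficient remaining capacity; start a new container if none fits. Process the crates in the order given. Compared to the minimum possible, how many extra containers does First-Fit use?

First-Fit: [29,15] [27,10] [42] [46] [42] → 5 containers.
Total size 211 m³; any packing needs at least ⌈211/50⌉ = 5 containers.
So 5 is already optimal.

0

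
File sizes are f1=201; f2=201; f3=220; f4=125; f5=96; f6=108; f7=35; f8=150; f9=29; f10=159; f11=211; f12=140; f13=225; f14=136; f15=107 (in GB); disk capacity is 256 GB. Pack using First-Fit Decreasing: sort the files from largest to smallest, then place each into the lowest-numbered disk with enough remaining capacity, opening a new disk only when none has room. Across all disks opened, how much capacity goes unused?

Sorted descending: 225, 220, 211, 201, 201, 159, 150, 140, 136, 125, 108, 107, 96, 35, 29.
225 GB → disk 1 (remaining 31 GB)
220 GB → disk 2 (remaining 36 GB)
211 GB → disk 3 (remaining 45 GB)
201 GB → disk 4 (remaining 55 GB)
201 GB → disk 5 (remaining 55 GB)
159 GB → disk 6 (remaining 97 GB)
150 GB → disk 7 (remaining 106 GB)
140 GB → disk 8 (remaining 116 GB)
136 GB → disk 9 (remaining 120 GB)
125 GB → disk 10 (remaining 131 GB)
108 GB → disk 8 (remaining 8 GB)
107 GB → disk 9 (remaining 13 GB)
96 GB → disk 6 (remaining 1 GB)
35 GB → disk 2 (remaining 1 GB)
29 GB → disk 1 (remaining 2 GB)
10 disks × 256 GB = 2560 GB; used 2143 GB; unused 417 GB.

417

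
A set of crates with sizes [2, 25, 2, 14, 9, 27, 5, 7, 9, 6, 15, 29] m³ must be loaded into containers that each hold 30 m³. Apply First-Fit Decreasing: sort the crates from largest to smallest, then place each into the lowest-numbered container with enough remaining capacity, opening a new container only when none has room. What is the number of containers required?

Sorted descending: 29, 27, 25, 15, 14, 9, 9, 7, 6, 5, 2, 2.
Put 29 m³ in container 1; 1 m³ remain.
Put 27 m³ in container 2; 3 m³ remain.
Put 25 m³ in container 3; 5 m³ remain.
Put 15 m³ in container 4; 15 m³ remain.
Put 14 m³ in container 4; 1 m³ remain.
Put 9 m³ in container 5; 21 m³ remain.
Put 9 m³ in container 5; 12 m³ remain.
Put 7 m³ in container 5; 5 m³ remain.
Put 6 m³ in container 6; 24 m³ remain.
Put 5 m³ in container 3; 0 m³ remain.
Put 2 m³ in container 2; 1 m³ remain.
Put 2 m³ in container 5; 3 m³ remain.

6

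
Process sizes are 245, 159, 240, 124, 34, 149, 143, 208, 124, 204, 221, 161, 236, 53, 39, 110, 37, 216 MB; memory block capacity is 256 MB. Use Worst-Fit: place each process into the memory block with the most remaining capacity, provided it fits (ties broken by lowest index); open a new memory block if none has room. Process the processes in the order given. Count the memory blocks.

memory block 1: place 245 MB, 11 MB left
memory block 2: place 159 MB, 97 MB left
memory block 3: place 240 MB, 16 MB left
memory block 4: place 124 MB, 132 MB left
memory block 4: place 34 MB, 98 MB left
memory block 5: place 149 MB, 107 MB left
memory block 6: place 143 MB, 113 MB left
memory block 7: place 208 MB, 48 MB left
memory block 8: place 124 MB, 132 MB left
memory block 9: place 204 MB, 52 MB left
memory block 10: place 221 MB, 35 MB left
memory block 11: place 161 MB, 95 MB left
memory block 12: place 236 MB, 20 MB left
memory block 8: place 53 MB, 79 MB left
memory block 6: place 39 MB, 74 MB left
memory block 13: place 110 MB, 146 MB left
memory block 13: place 37 MB, 109 MB left
memory block 14: place 216 MB, 40 MB left
Final memory blocks: [245] [159] [240] [124,34] [149] [143,39] [208] [124,53] [204] [221] [161] [236] [110,37] [216].

14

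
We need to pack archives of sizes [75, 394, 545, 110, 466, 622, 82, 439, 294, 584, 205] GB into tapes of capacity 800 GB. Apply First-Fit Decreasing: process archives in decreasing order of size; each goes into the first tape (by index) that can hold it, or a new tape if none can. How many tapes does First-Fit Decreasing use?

6 tapes

Sorted descending: 622, 584, 545, 466, 439, 394, 294, 205, 110, 82, 75.
622 GB → tape 1 (remaining 178 GB)
584 GB → tape 2 (remaining 216 GB)
545 GB → tape 3 (remaining 255 GB)
466 GB → tape 4 (remaining 334 GB)
439 GB → tape 5 (remaining 361 GB)
394 GB → tape 6 (remaining 406 GB)
294 GB → tape 4 (remaining 40 GB)
205 GB → tape 2 (remaining 11 GB)
110 GB → tape 1 (remaining 68 GB)
82 GB → tape 3 (remaining 173 GB)
75 GB → tape 3 (remaining 98 GB)
Final tapes: [622,110] [584,205] [545,82,75] [466,294] [439] [394].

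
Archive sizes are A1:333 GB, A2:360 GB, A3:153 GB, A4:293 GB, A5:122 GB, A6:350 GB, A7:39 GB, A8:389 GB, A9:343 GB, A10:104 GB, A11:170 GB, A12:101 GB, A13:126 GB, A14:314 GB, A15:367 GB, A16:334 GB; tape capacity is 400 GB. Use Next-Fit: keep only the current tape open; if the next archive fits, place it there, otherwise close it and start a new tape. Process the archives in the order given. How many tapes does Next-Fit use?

13

A1 (333 GB) → tape 1 (remaining 67 GB)
A2 (360 GB) → tape 2 (remaining 40 GB)
A3 (153 GB) → tape 3 (remaining 247 GB)
A4 (293 GB) → tape 4 (remaining 107 GB)
A5 (122 GB) → tape 5 (remaining 278 GB)
A6 (350 GB) → tape 6 (remaining 50 GB)
A7 (39 GB) → tape 6 (remaining 11 GB)
A8 (389 GB) → tape 7 (remaining 11 GB)
A9 (343 GB) → tape 8 (remaining 57 GB)
A10 (104 GB) → tape 9 (remaining 296 GB)
A11 (170 GB) → tape 9 (remaining 126 GB)
A12 (101 GB) → tape 9 (remaining 25 GB)
A13 (126 GB) → tape 10 (remaining 274 GB)
A14 (314 GB) → tape 11 (remaining 86 GB)
A15 (367 GB) → tape 12 (remaining 33 GB)
A16 (334 GB) → tape 13 (remaining 66 GB)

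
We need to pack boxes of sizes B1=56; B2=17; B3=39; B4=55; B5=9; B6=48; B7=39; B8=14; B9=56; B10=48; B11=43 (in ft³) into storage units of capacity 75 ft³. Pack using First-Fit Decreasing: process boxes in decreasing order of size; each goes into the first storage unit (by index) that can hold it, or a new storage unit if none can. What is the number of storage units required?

8

Sorted descending: 56, 56, 55, 48, 48, 43, 39, 39, 17, 14, 9.
Put 56 ft³ in storage unit 1; 19 ft³ remain.
Put 56 ft³ in storage unit 2; 19 ft³ remain.
Put 55 ft³ in storage unit 3; 20 ft³ remain.
Put 48 ft³ in storage unit 4; 27 ft³ remain.
Put 48 ft³ in storage unit 5; 27 ft³ remain.
Put 43 ft³ in storage unit 6; 32 ft³ remain.
Put 39 ft³ in storage unit 7; 36 ft³ remain.
Put 39 ft³ in storage unit 8; 36 ft³ remain.
Put 17 ft³ in storage unit 1; 2 ft³ remain.
Put 14 ft³ in storage unit 2; 5 ft³ remain.
Put 9 ft³ in storage unit 3; 11 ft³ remain.
Final storage units: [56,17] [56,14] [55,9] [48] [48] [43] [39] [39].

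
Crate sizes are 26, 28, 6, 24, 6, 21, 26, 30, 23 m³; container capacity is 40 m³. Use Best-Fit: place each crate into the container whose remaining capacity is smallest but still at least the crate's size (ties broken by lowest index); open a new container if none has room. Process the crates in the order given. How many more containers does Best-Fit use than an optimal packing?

Best-Fit: [26] [28,6,6] [24] [21] [26] [30] [23] → 7 containers.
7 crates exceed 20 m³ (half the capacity), and no two of those can share a container, so at least 7 containers are needed.
So 7 is already optimal.

0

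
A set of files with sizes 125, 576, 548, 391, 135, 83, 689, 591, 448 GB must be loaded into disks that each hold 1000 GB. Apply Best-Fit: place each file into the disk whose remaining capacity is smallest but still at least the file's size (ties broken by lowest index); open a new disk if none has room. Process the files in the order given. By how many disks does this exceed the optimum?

1

Best-Fit: [125,576,135,83] [548,391] [689] [591] [448] → 5 disks.
Total size 3586 GB; any packing needs at least ⌈3586/1000⌉ = 4 disks.
An optimal packing achieves that bound: [689,135,125] [591,391] [576,83] [548,448] → 4 disks.
Excess: 5 − 4 = 1.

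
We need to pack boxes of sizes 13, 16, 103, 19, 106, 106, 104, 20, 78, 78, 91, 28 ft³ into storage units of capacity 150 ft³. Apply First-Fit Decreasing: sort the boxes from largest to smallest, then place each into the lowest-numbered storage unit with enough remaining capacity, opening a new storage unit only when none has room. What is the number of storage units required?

Sorted descending: 106, 106, 104, 103, 91, 78, 78, 28, 20, 19, 16, 13.
Put 106 ft³ in storage unit 1; 44 ft³ remain.
Put 106 ft³ in storage unit 2; 44 ft³ remain.
Put 104 ft³ in storage unit 3; 46 ft³ remain.
Put 103 ft³ in storage unit 4; 47 ft³ remain.
Put 91 ft³ in storage unit 5; 59 ft³ remain.
Put 78 ft³ in storage unit 6; 72 ft³ remain.
Put 78 ft³ in storage unit 7; 72 ft³ remain.
Put 28 ft³ in storage unit 1; 16 ft³ remain.
Put 20 ft³ in storage unit 2; 24 ft³ remain.
Put 19 ft³ in storage unit 2; 5 ft³ remain.
Put 16 ft³ in storage unit 1; 0 ft³ remain.
Put 13 ft³ in storage unit 3; 33 ft³ remain.

7 storage units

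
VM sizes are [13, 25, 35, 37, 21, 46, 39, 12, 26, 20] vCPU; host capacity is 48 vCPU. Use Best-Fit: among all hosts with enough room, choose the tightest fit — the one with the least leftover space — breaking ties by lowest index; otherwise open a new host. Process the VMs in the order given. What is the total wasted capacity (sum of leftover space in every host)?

13 vCPU → host 1 (remaining 35 vCPU)
25 vCPU → host 1 (remaining 10 vCPU)
35 vCPU → host 2 (remaining 13 vCPU)
37 vCPU → host 3 (remaining 11 vCPU)
21 vCPU → host 4 (remaining 27 vCPU)
46 vCPU → host 5 (remaining 2 vCPU)
39 vCPU → host 6 (remaining 9 vCPU)
12 vCPU → host 2 (remaining 1 vCPU)
26 vCPU → host 4 (remaining 1 vCPU)
20 vCPU → host 7 (remaining 28 vCPU)
7 hosts × 48 vCPU = 336 vCPU; used 274 vCPU; unused 62 vCPU.

62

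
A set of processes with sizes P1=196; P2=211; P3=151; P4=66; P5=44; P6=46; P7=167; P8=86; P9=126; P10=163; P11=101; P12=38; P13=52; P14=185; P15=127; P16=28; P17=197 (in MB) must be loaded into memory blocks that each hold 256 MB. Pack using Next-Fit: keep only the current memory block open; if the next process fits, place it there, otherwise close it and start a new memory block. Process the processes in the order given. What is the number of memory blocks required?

11

P1 (196 MB) → memory block 1 (remaining 60 MB)
P2 (211 MB) → memory block 2 (remaining 45 MB)
P3 (151 MB) → memory block 3 (remaining 105 MB)
P4 (66 MB) → memory block 3 (remaining 39 MB)
P5 (44 MB) → memory block 4 (remaining 212 MB)
P6 (46 MB) → memory block 4 (remaining 166 MB)
P7 (167 MB) → memory block 5 (remaining 89 MB)
P8 (86 MB) → memory block 5 (remaining 3 MB)
P9 (126 MB) → memory block 6 (remaining 130 MB)
P10 (163 MB) → memory block 7 (remaining 93 MB)
P11 (101 MB) → memory block 8 (remaining 155 MB)
P12 (38 MB) → memory block 8 (remaining 117 MB)
P13 (52 MB) → memory block 8 (remaining 65 MB)
P14 (185 MB) → memory block 9 (remaining 71 MB)
P15 (127 MB) → memory block 10 (remaining 129 MB)
P16 (28 MB) → memory block 10 (remaining 101 MB)
P17 (197 MB) → memory block 11 (remaining 59 MB)
Final memory blocks: [196] [211] [151,66] [44,46] [167,86] [126] [163] [101,38,52] [185] [127,28] [197].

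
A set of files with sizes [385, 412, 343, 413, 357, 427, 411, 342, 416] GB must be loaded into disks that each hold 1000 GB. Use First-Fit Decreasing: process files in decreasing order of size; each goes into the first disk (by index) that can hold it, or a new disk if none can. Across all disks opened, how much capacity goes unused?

Sorted descending: 427, 416, 413, 412, 411, 385, 357, 343, 342.
427 GB → disk 1 (remaining 573 GB)
416 GB → disk 1 (remaining 157 GB)
413 GB → disk 2 (remaining 587 GB)
412 GB → disk 2 (remaining 175 GB)
411 GB → disk 3 (remaining 589 GB)
385 GB → disk 3 (remaining 204 GB)
357 GB → disk 4 (remaining 643 GB)
343 GB → disk 4 (remaining 300 GB)
342 GB → disk 5 (remaining 658 GB)
5 disks × 1000 GB = 5000 GB; used 3506 GB; unused 1494 GB.

1494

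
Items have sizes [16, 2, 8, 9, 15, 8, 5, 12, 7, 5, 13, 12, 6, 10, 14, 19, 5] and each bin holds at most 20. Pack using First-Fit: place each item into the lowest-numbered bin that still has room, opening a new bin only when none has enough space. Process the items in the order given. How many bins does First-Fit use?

bin 1: place 16, 4 left
bin 1: place 2, 2 left
bin 2: place 8, 12 left
bin 2: place 9, 3 left
bin 3: place 15, 5 left
bin 4: place 8, 12 left
bin 3: place 5, 0 left
bin 4: place 12, 0 left
bin 5: place 7, 13 left
bin 5: place 5, 8 left
bin 6: place 13, 7 left
bin 7: place 12, 8 left
bin 5: place 6, 2 left
bin 8: place 10, 10 left
bin 9: place 14, 6 left
bin 10: place 19, 1 left
bin 6: place 5, 2 left

10 bins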